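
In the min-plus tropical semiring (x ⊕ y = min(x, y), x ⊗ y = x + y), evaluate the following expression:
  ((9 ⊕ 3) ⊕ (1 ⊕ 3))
((9 ⊕ 3) ⊕ (1 ⊕ 3)) = 1

Expand innermost to outermost. Recall ⊕ takes the minimum of its arguments and ⊗ takes their sum. Working out the expression ((9 ⊕ 3) ⊕ (1 ⊕ 3)) gives 1.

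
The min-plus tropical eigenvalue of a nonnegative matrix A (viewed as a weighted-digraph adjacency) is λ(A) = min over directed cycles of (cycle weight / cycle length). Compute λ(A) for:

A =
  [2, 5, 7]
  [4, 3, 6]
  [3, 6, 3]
λ(A) = 2

Enumerate directed cycles and compute their means (weight / length). Sample:
  cycle 0 → 0: weight = 2, length = 1, mean = 2/1 ≈ 2.000
  cycle 1 → 1: weight = 3, length = 1, mean = 3/1 ≈ 3.000
  cycle 2 → 2: weight = 3, length = 1, mean = 3/1 ≈ 3.000
  cycle 0 → 1 → 0: weight = 9, length = 2, mean = 9/2 ≈ 4.500
  cycle 0 → 2 → 0: weight = 10, length = 2, mean = 10/2 ≈ 5.000
  cycle 1 → 0 → 1: weight = 9, length = 2, mean = 9/2 ≈ 4.500
Minimum mean = 2.000, attained e.g. along the cycle 0 → 0 with weight 2 and length 1. So λ(A) = 2/1 = 2.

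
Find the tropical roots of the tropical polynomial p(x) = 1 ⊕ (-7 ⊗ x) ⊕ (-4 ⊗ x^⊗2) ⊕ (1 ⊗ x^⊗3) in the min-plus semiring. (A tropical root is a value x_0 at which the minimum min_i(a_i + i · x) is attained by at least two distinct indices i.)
Roots: {-5, -3, 8}

Each tropical root is a break point of the lower envelope of the lines y = a_i + i · x (there are 4 lines, with slopes 0, 1, ..., 3). Only the lines that attain the minimum somewhere contribute to roots; other lines are dominated. Here the surviving (envelope) indices are i = 3, i = 2, i = 1, i = 0.
Intersections between consecutive envelope lines give the roots: for adjacent envelope indices i < j the intersection is x = (a_i − a_j) / (j − i). Reading off the sorted break points: {-5, -3, 8}.
Verification: at each break x_0, at least two indices attain the minimum of min_i(a_i + i · x_0).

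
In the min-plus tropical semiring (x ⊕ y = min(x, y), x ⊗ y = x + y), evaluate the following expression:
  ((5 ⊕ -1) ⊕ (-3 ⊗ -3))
((5 ⊕ -1) ⊕ (-3 ⊗ -3)) = -6

Expand innermost to outermost. Recall ⊕ takes the minimum of its arguments and ⊗ takes their sum. Working out the expression ((5 ⊕ -1) ⊕ (-3 ⊗ -3)) gives -6.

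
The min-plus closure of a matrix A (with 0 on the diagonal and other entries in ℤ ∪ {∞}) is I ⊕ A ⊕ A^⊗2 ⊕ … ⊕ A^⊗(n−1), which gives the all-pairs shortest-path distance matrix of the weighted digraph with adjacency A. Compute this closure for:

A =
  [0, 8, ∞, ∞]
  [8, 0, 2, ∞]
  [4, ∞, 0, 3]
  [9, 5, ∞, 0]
Closure =
  [0, 8, 10, 13]
  [6, 0, 2, 5]
  [4, 8, 0, 3]
  [9, 5, 7, 0]

This is the Floyd-Warshall all-pairs shortest-path computation. For each intermediate vertex k = 0, 1, …, 3, update dist[i][j] ← min(dist[i][j], dist[i][k] + dist[k][j]). The final matrix gives, for each (i, j), the minimum total weight of any directed path from i to j (possibly empty when i = j).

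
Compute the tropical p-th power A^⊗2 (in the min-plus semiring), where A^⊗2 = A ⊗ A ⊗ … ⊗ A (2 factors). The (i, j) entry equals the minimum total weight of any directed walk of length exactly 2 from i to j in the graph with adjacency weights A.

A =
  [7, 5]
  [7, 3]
A^⊗2 =
  [12, 8]
  [10, 6]

Each entry (A^⊗2)_ij equals the minimum over all length-2 walks i = v_0 → v_1 → … → v_2 = j of Σ_t A[v_t][v_{t+1}]. For example, for (i, j) = (0, 1) we minimise over 2 possible intermediate vertex sequences; the minimum is 8, attained along the walk 0 → 1 → 1.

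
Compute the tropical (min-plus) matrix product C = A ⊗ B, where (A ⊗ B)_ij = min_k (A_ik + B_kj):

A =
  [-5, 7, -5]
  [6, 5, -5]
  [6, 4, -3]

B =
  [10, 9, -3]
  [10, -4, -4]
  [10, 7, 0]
A ⊗ B =
  [5, 2, -8]
  [5, 1, -5]
  [7, 0, -3]

Apply the min-plus product entry-by-entry:
  C[0][0] = min over k of (A[0][0] + B[0][0] = -5 + 10 = 5, A[0][1] + B[1][0] = 7 + 10 = 17, A[0][2] + B[2][0] = -5 + 10 = 5) = 5 (attained at k = 0)
  C[0][1] = min over k of (A[0][0] + B[0][1] = -5 + 9 = 4, A[0][1] + B[1][1] = 7 + -4 = 3, A[0][2] + B[2][1] = -5 + 7 = 2) = 2 (attained at k = 2)
  C[0][2] = min over k of (A[0][0] + B[0][2] = -5 + -3 = -8, A[0][1] + B[1][2] = 7 + -4 = 3, A[0][2] + B[2][2] = -5 + 0 = -5) = -8 (attained at k = 0)
  C[1][0] = min over k of (A[1][0] + B[0][0] = 6 + 10 = 16, A[1][1] + B[1][0] = 5 + 10 = 15, A[1][2] + B[2][0] = -5 + 10 = 5) = 5 (attained at k = 2)
  C[1][1] = min over k of (A[1][0] + B[0][1] = 6 + 9 = 15, A[1][1] + B[1][1] = 5 + -4 = 1, A[1][2] + B[2][1] = -5 + 7 = 2) = 1 (attained at k = 1)
  C[1][2] = min over k of (A[1][0] + B[0][2] = 6 + -3 = 3, A[1][1] + B[1][2] = 5 + -4 = 1, A[1][2] + B[2][2] = -5 + 0 = -5) = -5 (attained at k = 2)
  C[2][0] = min over k of (A[2][0] + B[0][0] = 6 + 10 = 16, A[2][1] + B[1][0] = 4 + 10 = 14, A[2][2] + B[2][0] = -3 + 10 = 7) = 7 (attained at k = 2)
  C[2][1] = min over k of (A[2][0] + B[0][1] = 6 + 9 = 15, A[2][1] + B[1][1] = 4 + -4 = 0, A[2][2] + B[2][1] = -3 + 7 = 4) = 0 (attained at k = 1)
  C[2][2] = min over k of (A[2][0] + B[0][2] = 6 + -3 = 3, A[2][1] + B[1][2] = 4 + -4 = 0, A[2][2] + B[2][2] = -3 + 0 = -3) = -3 (attained at k = 2)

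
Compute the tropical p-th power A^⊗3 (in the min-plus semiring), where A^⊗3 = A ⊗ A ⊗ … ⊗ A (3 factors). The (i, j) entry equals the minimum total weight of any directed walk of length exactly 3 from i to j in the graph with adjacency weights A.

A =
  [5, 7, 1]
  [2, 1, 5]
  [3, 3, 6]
A^⊗3 =
  [6, 5, 5]
  [4, 3, 4]
  [6, 5, 6]

Each entry (A^⊗3)_ij equals the minimum over all length-3 walks i = v_0 → v_1 → … → v_3 = j of Σ_t A[v_t][v_{t+1}]. For example, for (i, j) = (0, 2) we minimise over 9 possible intermediate vertex sequences; the minimum is 5, attained along the walk 0 → 2 → 0 → 2.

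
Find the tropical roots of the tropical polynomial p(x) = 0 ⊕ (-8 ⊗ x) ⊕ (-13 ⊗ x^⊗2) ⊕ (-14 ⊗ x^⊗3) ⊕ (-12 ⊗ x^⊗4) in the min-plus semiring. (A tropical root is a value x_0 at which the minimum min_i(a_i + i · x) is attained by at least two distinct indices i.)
Roots: {-2, 1, 5, 8}

Each tropical root is a break point of the lower envelope of the lines y = a_i + i · x (there are 5 lines, with slopes 0, 1, ..., 4). Only the lines that attain the minimum somewhere contribute to roots; other lines are dominated. Here the surviving (envelope) indices are i = 4, i = 3, i = 2, i = 1, i = 0.
Intersections between consecutive envelope lines give the roots: for adjacent envelope indices i < j the intersection is x = (a_i − a_j) / (j − i). Reading off the sorted break points: {-2, 1, 5, 8}.
Verification: at each break x_0, at least two indices attain the minimum of min_i(a_i + i · x_0).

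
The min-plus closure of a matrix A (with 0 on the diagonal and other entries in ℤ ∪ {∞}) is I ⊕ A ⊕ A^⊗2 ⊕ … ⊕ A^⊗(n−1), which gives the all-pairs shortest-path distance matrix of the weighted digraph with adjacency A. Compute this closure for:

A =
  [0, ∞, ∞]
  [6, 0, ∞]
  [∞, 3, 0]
Closure =
  [0, ∞, ∞]
  [6, 0, ∞]
  [9, 3, 0]

This is the Floyd-Warshall all-pairs shortest-path computation. For each intermediate vertex k = 0, 1, …, 2, update dist[i][j] ← min(dist[i][j], dist[i][k] + dist[k][j]). The final matrix gives, for each (i, j), the minimum total weight of any directed path from i to j (possibly empty when i = j).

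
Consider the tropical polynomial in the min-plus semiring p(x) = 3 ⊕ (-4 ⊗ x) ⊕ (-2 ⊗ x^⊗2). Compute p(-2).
p(-2) = -6

A tropical monomial a ⊗ x^⊗i evaluates to a + i · x. Evaluating each term at x = -2:
  Term 0 contributes 3 + 0 · -2 = 3
  Term 1 contributes -4 + 1 · -2 = -6
  Term 2 contributes -2 + 2 · -2 = -6
p(-2) = ⊕ of these = min[3, -6, -6] = -6.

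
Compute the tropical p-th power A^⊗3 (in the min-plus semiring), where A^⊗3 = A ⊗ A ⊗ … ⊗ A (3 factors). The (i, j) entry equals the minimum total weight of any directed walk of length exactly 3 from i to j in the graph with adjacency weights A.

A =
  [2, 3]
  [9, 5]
A^⊗3 =
  [6, 7]
  [13, 14]

Each entry (A^⊗3)_ij equals the minimum over all length-3 walks i = v_0 → v_1 → … → v_3 = j of Σ_t A[v_t][v_{t+1}]. For example, for (i, j) = (0, 1) we minimise over 4 possible intermediate vertex sequences; the minimum is 7, attained along the walk 0 → 0 → 0 → 1.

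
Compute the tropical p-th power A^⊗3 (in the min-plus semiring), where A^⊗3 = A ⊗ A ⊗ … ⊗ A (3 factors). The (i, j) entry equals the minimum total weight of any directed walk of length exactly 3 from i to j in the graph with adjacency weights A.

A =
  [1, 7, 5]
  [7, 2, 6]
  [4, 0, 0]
A^⊗3 =
  [3, 5, 5]
  [9, 6, 6]
  [4, 0, 0]

Each entry (A^⊗3)_ij equals the minimum over all length-3 walks i = v_0 → v_1 → … → v_3 = j of Σ_t A[v_t][v_{t+1}]. For example, for (i, j) = (0, 2) we minimise over 9 possible intermediate vertex sequences; the minimum is 5, attained along the walk 0 → 2 → 2 → 2.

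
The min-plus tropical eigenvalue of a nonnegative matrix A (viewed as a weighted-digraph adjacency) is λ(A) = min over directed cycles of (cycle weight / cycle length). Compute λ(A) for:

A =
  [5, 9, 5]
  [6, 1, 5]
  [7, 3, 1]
λ(A) = 1

Enumerate directed cycles and compute their means (weight / length). Sample:
  cycle 0 → 0: weight = 5, length = 1, mean = 5/1 ≈ 5.000
  cycle 1 → 1: weight = 1, length = 1, mean = 1/1 ≈ 1.000
  cycle 2 → 2: weight = 1, length = 1, mean = 1/1 ≈ 1.000
  cycle 0 → 1 → 0: weight = 15, length = 2, mean = 15/2 ≈ 7.500
  cycle 0 → 2 → 0: weight = 12, length = 2, mean = 12/2 ≈ 6.000
  cycle 1 → 0 → 1: weight = 15, length = 2, mean = 15/2 ≈ 7.500
Minimum mean = 1.000, attained e.g. along the cycle 1 → 1 with weight 1 and length 1. So λ(A) = 1/1 = 1.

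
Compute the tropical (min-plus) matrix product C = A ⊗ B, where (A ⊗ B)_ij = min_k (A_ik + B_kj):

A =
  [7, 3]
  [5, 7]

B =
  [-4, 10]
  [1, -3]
A ⊗ B =
  [3, 0]
  [1, 4]

Apply the min-plus product entry-by-entry:
  C[0][0] = min over k of (A[0][0] + B[0][0] = 7 + -4 = 3, A[0][1] + B[1][0] = 3 + 1 = 4) = 3 (attained at k = 0)
  C[0][1] = min over k of (A[0][0] + B[0][1] = 7 + 10 = 17, A[0][1] + B[1][1] = 3 + -3 = 0) = 0 (attained at k = 1)
  C[1][0] = min over k of (A[1][0] + B[0][0] = 5 + -4 = 1, A[1][1] + B[1][0] = 7 + 1 = 8) = 1 (attained at k = 0)
  C[1][1] = min over k of (A[1][0] + B[0][1] = 5 + 10 = 15, A[1][1] + B[1][1] = 7 + -3 = 4) = 4 (attained at k = 1)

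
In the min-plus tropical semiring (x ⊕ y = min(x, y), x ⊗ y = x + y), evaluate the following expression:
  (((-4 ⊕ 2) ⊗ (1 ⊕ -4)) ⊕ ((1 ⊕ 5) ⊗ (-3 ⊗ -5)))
(((-4 ⊕ 2) ⊗ (1 ⊕ -4)) ⊕ ((1 ⊕ 5) ⊗ (-3 ⊗ -5))) = -8

Expand innermost to outermost. Recall ⊕ takes the minimum of its arguments and ⊗ takes their sum. Working out the expression (((-4 ⊕ 2) ⊗ (1 ⊕ -4)) ⊕ ((1 ⊕ 5) ⊗ (-3 ⊗ -5))) gives -8.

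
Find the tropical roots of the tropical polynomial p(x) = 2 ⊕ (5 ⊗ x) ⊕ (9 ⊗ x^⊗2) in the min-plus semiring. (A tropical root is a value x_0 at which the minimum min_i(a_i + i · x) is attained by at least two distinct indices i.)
Roots: {-4, -3}

Each tropical root is a break point of the lower envelope of the lines y = a_i + i · x (there are 3 lines, with slopes 0, 1, ..., 2). Only the lines that attain the minimum somewhere contribute to roots; other lines are dominated. Here the surviving (envelope) indices are i = 2, i = 1, i = 0.
Intersections between consecutive envelope lines give the roots: for adjacent envelope indices i < j the intersection is x = (a_i − a_j) / (j − i). Reading off the sorted break points: {-4, -3}.
Verification: at each break x_0, at least two indices attain the minimum of min_i(a_i + i · x_0).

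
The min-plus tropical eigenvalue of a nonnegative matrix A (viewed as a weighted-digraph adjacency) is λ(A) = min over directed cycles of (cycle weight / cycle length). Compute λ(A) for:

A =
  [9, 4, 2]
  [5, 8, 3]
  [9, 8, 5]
λ(A) = 9/2

Enumerate directed cycles and compute their means (weight / length). Sample:
  cycle 0 → 0: weight = 9, length = 1, mean = 9/1 ≈ 9.000
  cycle 1 → 1: weight = 8, length = 1, mean = 8/1 ≈ 8.000
  cycle 2 → 2: weight = 5, length = 1, mean = 5/1 ≈ 5.000
  cycle 0 → 1 → 0: weight = 9, length = 2, mean = 9/2 ≈ 4.500
  cycle 0 → 2 → 0: weight = 11, length = 2, mean = 11/2 ≈ 5.500
  cycle 1 → 0 → 1: weight = 9, length = 2, mean = 9/2 ≈ 4.500
Minimum mean = 4.500, attained e.g. along the cycle 0 → 1 → 0 with weight 9 and length 2. So λ(A) = 9/2 = 9/2.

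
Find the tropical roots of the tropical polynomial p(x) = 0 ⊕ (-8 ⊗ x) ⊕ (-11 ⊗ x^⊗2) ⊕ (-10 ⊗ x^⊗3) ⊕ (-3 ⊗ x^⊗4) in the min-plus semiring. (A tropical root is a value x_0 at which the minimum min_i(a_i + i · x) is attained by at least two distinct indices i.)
Roots: {-7, -1, 3, 8}

Each tropical root is a break point of the lower envelope of the lines y = a_i + i · x (there are 5 lines, with slopes 0, 1, ..., 4). Only the lines that attain the minimum somewhere contribute to roots; other lines are dominated. Here the surviving (envelope) indices are i = 4, i = 3, i = 2, i = 1, i = 0.
Intersections between consecutive envelope lines give the roots: for adjacent envelope indices i < j the intersection is x = (a_i − a_j) / (j − i). Reading off the sorted break points: {-7, -1, 3, 8}.
Verification: at each break x_0, at least two indices attain the minimum of min_i(a_i + i · x_0).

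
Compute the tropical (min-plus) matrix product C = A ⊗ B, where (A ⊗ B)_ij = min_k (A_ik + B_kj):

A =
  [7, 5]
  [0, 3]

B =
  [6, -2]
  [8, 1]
A ⊗ B =
  [13, 5]
  [6, -2]

Apply the min-plus product entry-by-entry:
  C[0][0] = min over k of (A[0][0] + B[0][0] = 7 + 6 = 13, A[0][1] + B[1][0] = 5 + 8 = 13) = 13 (attained at k = 0)
  C[0][1] = min over k of (A[0][0] + B[0][1] = 7 + -2 = 5, A[0][1] + B[1][1] = 5 + 1 = 6) = 5 (attained at k = 0)
  C[1][0] = min over k of (A[1][0] + B[0][0] = 0 + 6 = 6, A[1][1] + B[1][0] = 3 + 8 = 11) = 6 (attained at k = 0)
  C[1][1] = min over k of (A[1][0] + B[0][1] = 0 + -2 = -2, A[1][1] + B[1][1] = 3 + 1 = 4) = -2 (attained at k = 0)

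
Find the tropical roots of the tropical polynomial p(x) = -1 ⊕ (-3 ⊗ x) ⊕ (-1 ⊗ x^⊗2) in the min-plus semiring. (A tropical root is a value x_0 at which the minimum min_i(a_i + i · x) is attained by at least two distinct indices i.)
Roots: {-2, 2}

Each tropical root is a break point of the lower envelope of the lines y = a_i + i · x (there are 3 lines, with slopes 0, 1, ..., 2). Only the lines that attain the minimum somewhere contribute to roots; other lines are dominated. Here the surviving (envelope) indices are i = 2, i = 1, i = 0.
Intersections between consecutive envelope lines give the roots: for adjacent envelope indices i < j the intersection is x = (a_i − a_j) / (j − i). Reading off the sorted break points: {-2, 2}.
Verification: at each break x_0, at least two indices attain the minimum of min_i(a_i + i · x_0).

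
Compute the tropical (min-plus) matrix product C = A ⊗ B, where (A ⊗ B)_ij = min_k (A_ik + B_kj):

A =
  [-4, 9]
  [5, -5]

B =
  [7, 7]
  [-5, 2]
A ⊗ B =
  [3, 3]
  [-10, -3]

Apply the min-plus product entry-by-entry:
  C[0][0] = min over k of (A[0][0] + B[0][0] = -4 + 7 = 3, A[0][1] + B[1][0] = 9 + -5 = 4) = 3 (attained at k = 0)
  C[0][1] = min over k of (A[0][0] + B[0][1] = -4 + 7 = 3, A[0][1] + B[1][1] = 9 + 2 = 11) = 3 (attained at k = 0)
  C[1][0] = min over k of (A[1][0] + B[0][0] = 5 + 7 = 12, A[1][1] + B[1][0] = -5 + -5 = -10) = -10 (attained at k = 1)
  C[1][1] = min over k of (A[1][0] + B[0][1] = 5 + 7 = 12, A[1][1] + B[1][1] = -5 + 2 = -3) = -3 (attained at k = 1)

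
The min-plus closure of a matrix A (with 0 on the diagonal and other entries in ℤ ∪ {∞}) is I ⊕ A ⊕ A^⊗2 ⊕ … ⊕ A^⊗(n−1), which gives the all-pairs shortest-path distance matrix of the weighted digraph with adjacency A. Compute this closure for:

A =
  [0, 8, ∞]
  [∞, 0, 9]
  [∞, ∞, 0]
Closure =
  [0, 8, 17]
  [∞, 0, 9]
  [∞, ∞, 0]

This is the Floyd-Warshall all-pairs shortest-path computation. For each intermediate vertex k = 0, 1, …, 2, update dist[i][j] ← min(dist[i][j], dist[i][k] + dist[k][j]). The final matrix gives, for each (i, j), the minimum total weight of any directed path from i to j (possibly empty when i = j).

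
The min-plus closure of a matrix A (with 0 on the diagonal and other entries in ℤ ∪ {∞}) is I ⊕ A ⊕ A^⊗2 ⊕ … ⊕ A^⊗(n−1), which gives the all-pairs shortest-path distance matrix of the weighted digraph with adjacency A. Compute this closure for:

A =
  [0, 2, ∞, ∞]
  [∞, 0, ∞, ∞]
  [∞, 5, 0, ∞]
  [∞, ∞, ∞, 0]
Closure =
  [0, 2, ∞, ∞]
  [∞, 0, ∞, ∞]
  [∞, 5, 0, ∞]
  [∞, ∞, ∞, 0]

This is the Floyd-Warshall all-pairs shortest-path computation. For each intermediate vertex k = 0, 1, …, 3, update dist[i][j] ← min(dist[i][j], dist[i][k] + dist[k][j]). The final matrix gives, for each (i, j), the minimum total weight of any directed path from i to j (possibly empty when i = j).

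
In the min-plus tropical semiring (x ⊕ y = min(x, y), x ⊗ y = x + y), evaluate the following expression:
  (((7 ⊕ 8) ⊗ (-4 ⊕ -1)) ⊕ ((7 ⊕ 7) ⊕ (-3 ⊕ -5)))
(((7 ⊕ 8) ⊗ (-4 ⊕ -1)) ⊕ ((7 ⊕ 7) ⊕ (-3 ⊕ -5))) = -5

Expand innermost to outermost. Recall ⊕ takes the minimum of its arguments and ⊗ takes their sum. Working out the expression (((7 ⊕ 8) ⊗ (-4 ⊕ -1)) ⊕ ((7 ⊕ 7) ⊕ (-3 ⊕ -5))) gives -5.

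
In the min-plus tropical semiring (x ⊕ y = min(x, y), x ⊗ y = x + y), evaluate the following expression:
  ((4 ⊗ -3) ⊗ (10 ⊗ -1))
((4 ⊗ -3) ⊗ (10 ⊗ -1)) = 10

Expand innermost to outermost. Recall ⊕ takes the minimum of its arguments and ⊗ takes their sum. Working out the expression ((4 ⊗ -3) ⊗ (10 ⊗ -1)) gives 10.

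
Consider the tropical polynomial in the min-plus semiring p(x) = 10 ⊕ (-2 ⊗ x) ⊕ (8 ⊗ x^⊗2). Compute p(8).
p(8) = 6

A tropical monomial a ⊗ x^⊗i evaluates to a + i · x. Evaluating each term at x = 8:
  Term 0 contributes 10 + 0 · 8 = 10
  Term 1 contributes -2 + 1 · 8 = 6
  Term 2 contributes 8 + 2 · 8 = 24
p(8) = ⊕ of these = min[10, 6, 24] = 6.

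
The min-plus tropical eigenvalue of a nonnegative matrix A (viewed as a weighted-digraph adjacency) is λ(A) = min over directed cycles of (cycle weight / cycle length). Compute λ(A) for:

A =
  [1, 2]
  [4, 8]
λ(A) = 1

Enumerate directed cycles and compute their means (weight / length). Sample:
  cycle 0 → 0: weight = 1, length = 1, mean = 1/1 ≈ 1.000
  cycle 1 → 1: weight = 8, length = 1, mean = 8/1 ≈ 8.000
  cycle 0 → 1 → 0: weight = 6, length = 2, mean = 6/2 ≈ 3.000
  cycle 1 → 0 → 1: weight = 6, length = 2, mean = 6/2 ≈ 3.000
Minimum mean = 1.000, attained e.g. along the cycle 0 → 0 with weight 1 and length 1. So λ(A) = 1/1 = 1.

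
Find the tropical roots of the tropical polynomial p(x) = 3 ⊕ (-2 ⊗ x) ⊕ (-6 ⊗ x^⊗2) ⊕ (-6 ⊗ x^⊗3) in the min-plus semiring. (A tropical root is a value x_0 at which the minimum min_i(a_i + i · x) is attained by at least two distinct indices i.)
Roots: {0, 4, 5}

Each tropical root is a break point of the lower envelope of the lines y = a_i + i · x (there are 4 lines, with slopes 0, 1, ..., 3). Only the lines that attain the minimum somewhere contribute to roots; other lines are dominated. Here the surviving (envelope) indices are i = 3, i = 2, i = 1, i = 0.
Intersections between consecutive envelope lines give the roots: for adjacent envelope indices i < j the intersection is x = (a_i − a_j) / (j − i). Reading off the sorted break points: {0, 4, 5}.
Verification: at each break x_0, at least two indices attain the minimum of min_i(a_i + i · x_0).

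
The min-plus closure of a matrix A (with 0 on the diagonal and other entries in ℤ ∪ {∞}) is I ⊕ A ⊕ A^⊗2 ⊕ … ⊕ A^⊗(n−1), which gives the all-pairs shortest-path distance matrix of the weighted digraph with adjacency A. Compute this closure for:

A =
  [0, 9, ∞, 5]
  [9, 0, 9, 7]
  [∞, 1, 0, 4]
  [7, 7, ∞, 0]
Closure =
  [0, 9, 18, 5]
  [9, 0, 9, 7]
  [10, 1, 0, 4]
  [7, 7, 16, 0]

This is the Floyd-Warshall all-pairs shortest-path computation. For each intermediate vertex k = 0, 1, …, 3, update dist[i][j] ← min(dist[i][j], dist[i][k] + dist[k][j]). The final matrix gives, for each (i, j), the minimum total weight of any directed path from i to j (possibly empty when i = j).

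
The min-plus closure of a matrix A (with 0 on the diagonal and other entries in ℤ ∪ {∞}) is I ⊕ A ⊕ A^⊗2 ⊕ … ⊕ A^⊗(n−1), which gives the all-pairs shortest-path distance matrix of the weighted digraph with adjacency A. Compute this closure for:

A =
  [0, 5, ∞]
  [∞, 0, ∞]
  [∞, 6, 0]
Closure =
  [0, 5, ∞]
  [∞, 0, ∞]
  [∞, 6, 0]

This is the Floyd-Warshall all-pairs shortest-path computation. For each intermediate vertex k = 0, 1, …, 2, update dist[i][j] ← min(dist[i][j], dist[i][k] + dist[k][j]). The final matrix gives, for each (i, j), the minimum total weight of any directed path from i to j (possibly empty when i = j).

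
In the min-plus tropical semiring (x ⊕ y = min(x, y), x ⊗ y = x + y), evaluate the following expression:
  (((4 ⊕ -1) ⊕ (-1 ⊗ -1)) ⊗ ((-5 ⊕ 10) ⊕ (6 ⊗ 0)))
(((4 ⊕ -1) ⊕ (-1 ⊗ -1)) ⊗ ((-5 ⊕ 10) ⊕ (6 ⊗ 0))) = -7

Expand innermost to outermost. Recall ⊕ takes the minimum of its arguments and ⊗ takes their sum. Working out the expression (((4 ⊕ -1) ⊕ (-1 ⊗ -1)) ⊗ ((-5 ⊕ 10) ⊕ (6 ⊗ 0))) gives -7.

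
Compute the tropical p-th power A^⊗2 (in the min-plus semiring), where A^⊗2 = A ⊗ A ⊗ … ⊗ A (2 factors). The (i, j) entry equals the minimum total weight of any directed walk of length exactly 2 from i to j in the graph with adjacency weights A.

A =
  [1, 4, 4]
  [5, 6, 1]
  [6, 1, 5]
A^⊗2 =
  [2, 5, 5]
  [6, 2, 6]
  [6, 6, 2]

Each entry (A^⊗2)_ij equals the minimum over all length-2 walks i = v_0 → v_1 → … → v_2 = j of Σ_t A[v_t][v_{t+1}]. For example, for (i, j) = (0, 2) we minimise over 3 possible intermediate vertex sequences; the minimum is 5, attained along the walk 0 → 0 → 2.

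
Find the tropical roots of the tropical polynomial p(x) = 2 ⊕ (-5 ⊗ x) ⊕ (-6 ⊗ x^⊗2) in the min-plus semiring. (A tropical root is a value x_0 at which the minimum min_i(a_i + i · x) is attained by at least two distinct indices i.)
Roots: {1, 7}

Each tropical root is a break point of the lower envelope of the lines y = a_i + i · x (there are 3 lines, with slopes 0, 1, ..., 2). Only the lines that attain the minimum somewhere contribute to roots; other lines are dominated. Here the surviving (envelope) indices are i = 2, i = 1, i = 0.
Intersections between consecutive envelope lines give the roots: for adjacent envelope indices i < j the intersection is x = (a_i − a_j) / (j − i). Reading off the sorted break points: {1, 7}.
Verification: at each break x_0, at least two indices attain the minimum of min_i(a_i + i · x_0).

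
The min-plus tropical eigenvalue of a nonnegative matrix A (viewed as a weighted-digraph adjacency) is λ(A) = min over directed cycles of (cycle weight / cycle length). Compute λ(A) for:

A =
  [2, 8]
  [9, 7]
λ(A) = 2

Enumerate directed cycles and compute their means (weight / length). Sample:
  cycle 0 → 0: weight = 2, length = 1, mean = 2/1 ≈ 2.000
  cycle 1 → 1: weight = 7, length = 1, mean = 7/1 ≈ 7.000
  cycle 0 → 1 → 0: weight = 17, length = 2, mean = 17/2 ≈ 8.500
  cycle 1 → 0 → 1: weight = 17, length = 2, mean = 17/2 ≈ 8.500
Minimum mean = 2.000, attained e.g. along the cycle 0 → 0 with weight 2 and length 1. So λ(A) = 2/1 = 2.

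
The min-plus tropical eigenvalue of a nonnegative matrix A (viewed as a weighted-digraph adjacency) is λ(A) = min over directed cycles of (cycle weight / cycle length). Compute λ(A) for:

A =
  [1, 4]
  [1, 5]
λ(A) = 1

Enumerate directed cycles and compute their means (weight / length). Sample:
  cycle 0 → 0: weight = 1, length = 1, mean = 1/1 ≈ 1.000
  cycle 1 → 1: weight = 5, length = 1, mean = 5/1 ≈ 5.000
  cycle 0 → 1 → 0: weight = 5, length = 2, mean = 5/2 ≈ 2.500
  cycle 1 → 0 → 1: weight = 5, length = 2, mean = 5/2 ≈ 2.500
Minimum mean = 1.000, attained e.g. along the cycle 0 → 0 with weight 1 and length 1. So λ(A) = 1/1 = 1.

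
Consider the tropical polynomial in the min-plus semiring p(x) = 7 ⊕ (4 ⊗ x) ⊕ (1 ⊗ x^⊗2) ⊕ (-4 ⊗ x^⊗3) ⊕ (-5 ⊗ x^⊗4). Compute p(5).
p(5) = 7

A tropical monomial a ⊗ x^⊗i evaluates to a + i · x. Evaluating each term at x = 5:
  Term 0 contributes 7 + 0 · 5 = 7
  Term 1 contributes 4 + 1 · 5 = 9
  Term 2 contributes 1 + 2 · 5 = 11
  Term 3 contributes -4 + 3 · 5 = 11
  Term 4 contributes -5 + 4 · 5 = 15
p(5) = ⊕ of these = min[7, 9, 11, 11, 15] = 7.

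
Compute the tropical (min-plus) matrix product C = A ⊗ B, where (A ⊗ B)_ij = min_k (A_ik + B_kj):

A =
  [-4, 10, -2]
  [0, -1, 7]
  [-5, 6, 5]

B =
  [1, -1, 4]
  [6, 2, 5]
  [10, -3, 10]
A ⊗ B =
  [-3, -5, 0]
  [1, -1, 4]
  [-4, -6, -1]

Apply the min-plus product entry-by-entry:
  C[0][0] = min over k of (A[0][0] + B[0][0] = -4 + 1 = -3, A[0][1] + B[1][0] = 10 + 6 = 16, A[0][2] + B[2][0] = -2 + 10 = 8) = -3 (attained at k = 0)
  C[0][1] = min over k of (A[0][0] + B[0][1] = -4 + -1 = -5, A[0][1] + B[1][1] = 10 + 2 = 12, A[0][2] + B[2][1] = -2 + -3 = -5) = -5 (attained at k = 0)
  C[0][2] = min over k of (A[0][0] + B[0][2] = -4 + 4 = 0, A[0][1] + B[1][2] = 10 + 5 = 15, A[0][2] + B[2][2] = -2 + 10 = 8) = 0 (attained at k = 0)
  C[1][0] = min over k of (A[1][0] + B[0][0] = 0 + 1 = 1, A[1][1] + B[1][0] = -1 + 6 = 5, A[1][2] + B[2][0] = 7 + 10 = 17) = 1 (attained at k = 0)
  C[1][1] = min over k of (A[1][0] + B[0][1] = 0 + -1 = -1, A[1][1] + B[1][1] = -1 + 2 = 1, A[1][2] + B[2][1] = 7 + -3 = 4) = -1 (attained at k = 0)
  C[1][2] = min over k of (A[1][0] + B[0][2] = 0 + 4 = 4, A[1][1] + B[1][2] = -1 + 5 = 4, A[1][2] + B[2][2] = 7 + 10 = 17) = 4 (attained at k = 0)
  C[2][0] = min over k of (A[2][0] + B[0][0] = -5 + 1 = -4, A[2][1] + B[1][0] = 6 + 6 = 12, A[2][2] + B[2][0] = 5 + 10 = 15) = -4 (attained at k = 0)
  C[2][1] = min over k of (A[2][0] + B[0][1] = -5 + -1 = -6, A[2][1] + B[1][1] = 6 + 2 = 8, A[2][2] + B[2][1] = 5 + -3 = 2) = -6 (attained at k = 0)
  C[2][2] = min over k of (A[2][0] + B[0][2] = -5 + 4 = -1, A[2][1] + B[1][2] = 6 + 5 = 11, A[2][2] + B[2][2] = 5 + 10 = 15) = -1 (attained at k = 0)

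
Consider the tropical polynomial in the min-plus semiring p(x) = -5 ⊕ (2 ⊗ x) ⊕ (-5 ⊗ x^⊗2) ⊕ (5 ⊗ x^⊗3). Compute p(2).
p(2) = -5

A tropical monomial a ⊗ x^⊗i evaluates to a + i · x. Evaluating each term at x = 2:
  Term 0 contributes -5 + 0 · 2 = -5
  Term 1 contributes 2 + 1 · 2 = 4
  Term 2 contributes -5 + 2 · 2 = -1
  Term 3 contributes 5 + 3 · 2 = 11
p(2) = ⊕ of these = min[-5, 4, -1, 11] = -5.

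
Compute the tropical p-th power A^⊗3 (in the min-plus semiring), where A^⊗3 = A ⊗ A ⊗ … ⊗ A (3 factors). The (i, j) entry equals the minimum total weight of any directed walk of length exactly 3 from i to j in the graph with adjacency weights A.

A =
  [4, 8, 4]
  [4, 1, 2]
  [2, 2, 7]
A^⊗3 =
  [10, 7, 8]
  [5, 3, 4]
  [6, 4, 5]

Each entry (A^⊗3)_ij equals the minimum over all length-3 walks i = v_0 → v_1 → … → v_3 = j of Σ_t A[v_t][v_{t+1}]. For example, for (i, j) = (0, 2) we minimise over 9 possible intermediate vertex sequences; the minimum is 8, attained along the walk 0 → 2 → 1 → 2.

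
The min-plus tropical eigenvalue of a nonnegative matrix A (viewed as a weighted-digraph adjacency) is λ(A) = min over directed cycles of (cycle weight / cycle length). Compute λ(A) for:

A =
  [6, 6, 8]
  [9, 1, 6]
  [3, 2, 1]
λ(A) = 1

Enumerate directed cycles and compute their means (weight / length). Sample:
  cycle 0 → 0: weight = 6, length = 1, mean = 6/1 ≈ 6.000
  cycle 1 → 1: weight = 1, length = 1, mean = 1/1 ≈ 1.000
  cycle 2 → 2: weight = 1, length = 1, mean = 1/1 ≈ 1.000
  cycle 0 → 1 → 0: weight = 15, length = 2, mean = 15/2 ≈ 7.500
  cycle 0 → 2 → 0: weight = 11, length = 2, mean = 11/2 ≈ 5.500
  cycle 1 → 0 → 1: weight = 15, length = 2, mean = 15/2 ≈ 7.500
Minimum mean = 1.000, attained e.g. along the cycle 1 → 1 with weight 1 and length 1. So λ(A) = 1/1 = 1.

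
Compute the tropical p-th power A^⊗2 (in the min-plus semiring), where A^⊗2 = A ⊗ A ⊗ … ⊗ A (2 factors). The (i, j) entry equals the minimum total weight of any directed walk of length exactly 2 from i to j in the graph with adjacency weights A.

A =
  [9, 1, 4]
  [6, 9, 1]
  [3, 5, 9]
A^⊗2 =
  [7, 9, 2]
  [4, 6, 10]
  [11, 4, 6]

Each entry (A^⊗2)_ij equals the minimum over all length-2 walks i = v_0 → v_1 → … → v_2 = j of Σ_t A[v_t][v_{t+1}]. For example, for (i, j) = (0, 2) we minimise over 3 possible intermediate vertex sequences; the minimum is 2, attained along the walk 0 → 1 → 2.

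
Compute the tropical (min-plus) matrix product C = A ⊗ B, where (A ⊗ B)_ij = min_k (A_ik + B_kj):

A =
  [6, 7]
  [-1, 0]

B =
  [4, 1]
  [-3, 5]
A ⊗ B =
  [4, 7]
  [-3, 0]

Apply the min-plus product entry-by-entry:
  C[0][0] = min over k of (A[0][0] + B[0][0] = 6 + 4 = 10, A[0][1] + B[1][0] = 7 + -3 = 4) = 4 (attained at k = 1)
  C[0][1] = min over k of (A[0][0] + B[0][1] = 6 + 1 = 7, A[0][1] + B[1][1] = 7 + 5 = 12) = 7 (attained at k = 0)
  C[1][0] = min over k of (A[1][0] + B[0][0] = -1 + 4 = 3, A[1][1] + B[1][0] = 0 + -3 = -3) = -3 (attained at k = 1)
  C[1][1] = min over k of (A[1][0] + B[0][1] = -1 + 1 = 0, A[1][1] + B[1][1] = 0 + 5 = 5) = 0 (attained at k = 0)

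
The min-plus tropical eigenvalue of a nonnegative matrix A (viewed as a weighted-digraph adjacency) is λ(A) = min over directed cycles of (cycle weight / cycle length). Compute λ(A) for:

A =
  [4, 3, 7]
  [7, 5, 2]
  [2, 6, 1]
λ(A) = 1

Enumerate directed cycles and compute their means (weight / length). Sample:
  cycle 0 → 0: weight = 4, length = 1, mean = 4/1 ≈ 4.000
  cycle 1 → 1: weight = 5, length = 1, mean = 5/1 ≈ 5.000
  cycle 2 → 2: weight = 1, length = 1, mean = 1/1 ≈ 1.000
  cycle 0 → 1 → 0: weight = 10, length = 2, mean = 10/2 ≈ 5.000
  cycle 0 → 2 → 0: weight = 9, length = 2, mean = 9/2 ≈ 4.500
  cycle 1 → 0 → 1: weight = 10, length = 2, mean = 10/2 ≈ 5.000
Minimum mean = 1.000, attained e.g. along the cycle 2 → 2 with weight 1 and length 1. So λ(A) = 1/1 = 1.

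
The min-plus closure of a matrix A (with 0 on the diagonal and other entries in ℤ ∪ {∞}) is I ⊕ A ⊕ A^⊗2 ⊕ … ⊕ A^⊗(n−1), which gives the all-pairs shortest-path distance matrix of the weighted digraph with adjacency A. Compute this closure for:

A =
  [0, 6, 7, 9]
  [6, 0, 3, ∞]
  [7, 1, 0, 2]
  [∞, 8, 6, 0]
Closure =
  [0, 6, 7, 9]
  [6, 0, 3, 5]
  [7, 1, 0, 2]
  [13, 7, 6, 0]

This is the Floyd-Warshall all-pairs shortest-path computation. For each intermediate vertex k = 0, 1, …, 3, update dist[i][j] ← min(dist[i][j], dist[i][k] + dist[k][j]). The final matrix gives, for each (i, j), the minimum total weight of any directed path from i to j (possibly empty when i = j).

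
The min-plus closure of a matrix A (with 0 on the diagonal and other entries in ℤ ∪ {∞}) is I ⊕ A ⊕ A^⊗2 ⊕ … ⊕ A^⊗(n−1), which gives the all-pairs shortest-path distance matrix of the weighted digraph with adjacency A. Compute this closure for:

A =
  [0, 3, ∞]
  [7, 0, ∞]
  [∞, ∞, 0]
Closure =
  [0, 3, ∞]
  [7, 0, ∞]
  [∞, ∞, 0]

This is the Floyd-Warshall all-pairs shortest-path computation. For each intermediate vertex k = 0, 1, …, 2, update dist[i][j] ← min(dist[i][j], dist[i][k] + dist[k][j]). The final matrix gives, for each (i, j), the minimum total weight of any directed path from i to j (possibly empty when i = j).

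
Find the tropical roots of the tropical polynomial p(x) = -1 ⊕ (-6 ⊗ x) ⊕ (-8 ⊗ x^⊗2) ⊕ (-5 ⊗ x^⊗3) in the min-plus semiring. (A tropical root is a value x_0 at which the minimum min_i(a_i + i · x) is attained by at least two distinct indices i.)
Roots: {-3, 2, 5}

Each tropical root is a break point of the lower envelope of the lines y = a_i + i · x (there are 4 lines, with slopes 0, 1, ..., 3). Only the lines that attain the minimum somewhere contribute to roots; other lines are dominated. Here the surviving (envelope) indices are i = 3, i = 2, i = 1, i = 0.
Intersections between consecutive envelope lines give the roots: for adjacent envelope indices i < j the intersection is x = (a_i − a_j) / (j − i). Reading off the sorted break points: {-3, 2, 5}.
Verification: at each break x_0, at least two indices attain the minimum of min_i(a_i + i · x_0).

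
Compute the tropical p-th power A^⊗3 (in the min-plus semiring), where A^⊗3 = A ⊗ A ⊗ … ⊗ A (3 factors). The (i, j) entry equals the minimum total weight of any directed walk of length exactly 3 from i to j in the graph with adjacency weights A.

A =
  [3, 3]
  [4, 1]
A^⊗3 =
  [8, 5]
  [6, 3]

Each entry (A^⊗3)_ij equals the minimum over all length-3 walks i = v_0 → v_1 → … → v_3 = j of Σ_t A[v_t][v_{t+1}]. For example, for (i, j) = (0, 1) we minimise over 4 possible intermediate vertex sequences; the minimum is 5, attained along the walk 0 → 1 → 1 → 1.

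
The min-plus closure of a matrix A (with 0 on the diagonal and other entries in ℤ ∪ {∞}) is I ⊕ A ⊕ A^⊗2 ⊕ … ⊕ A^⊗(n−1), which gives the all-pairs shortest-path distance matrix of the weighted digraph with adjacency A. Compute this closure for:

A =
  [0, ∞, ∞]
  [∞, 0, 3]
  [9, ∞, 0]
Closure =
  [0, ∞, ∞]
  [12, 0, 3]
  [9, ∞, 0]

This is the Floyd-Warshall all-pairs shortest-path computation. For each intermediate vertex k = 0, 1, …, 2, update dist[i][j] ← min(dist[i][j], dist[i][k] + dist[k][j]). The final matrix gives, for each (i, j), the minimum total weight of any directed path from i to j (possibly empty when i = j).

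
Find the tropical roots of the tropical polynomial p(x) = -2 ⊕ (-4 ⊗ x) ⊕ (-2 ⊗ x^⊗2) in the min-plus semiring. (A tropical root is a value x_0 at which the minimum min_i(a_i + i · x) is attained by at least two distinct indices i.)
Roots: {-2, 2}

Each tropical root is a break point of the lower envelope of the lines y = a_i + i · x (there are 3 lines, with slopes 0, 1, ..., 2). Only the lines that attain the minimum somewhere contribute to roots; other lines are dominated. Here the surviving (envelope) indices are i = 2, i = 1, i = 0.
Intersections between consecutive envelope lines give the roots: for adjacent envelope indices i < j the intersection is x = (a_i − a_j) / (j − i). Reading off the sorted break points: {-2, 2}.
Verification: at each break x_0, at least two indices attain the minimum of min_i(a_i + i · x_0).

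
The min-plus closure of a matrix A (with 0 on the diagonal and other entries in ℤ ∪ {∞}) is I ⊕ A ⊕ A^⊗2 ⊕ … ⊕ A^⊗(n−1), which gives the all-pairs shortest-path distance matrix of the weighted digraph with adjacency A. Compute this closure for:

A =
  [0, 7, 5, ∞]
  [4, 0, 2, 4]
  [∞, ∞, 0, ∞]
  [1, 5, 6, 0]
Closure =
  [0, 7, 5, 11]
  [4, 0, 2, 4]
  [∞, ∞, 0, ∞]
  [1, 5, 6, 0]

This is the Floyd-Warshall all-pairs shortest-path computation. For each intermediate vertex k = 0, 1, …, 3, update dist[i][j] ← min(dist[i][j], dist[i][k] + dist[k][j]). The final matrix gives, for each (i, j), the minimum total weight of any directed path from i to j (possibly empty when i = j).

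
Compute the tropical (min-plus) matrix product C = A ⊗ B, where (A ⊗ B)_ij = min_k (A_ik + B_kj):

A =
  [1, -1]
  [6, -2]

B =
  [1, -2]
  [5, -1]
A ⊗ B =
  [2, -2]
  [3, -3]

Apply the min-plus product entry-by-entry:
  C[0][0] = min over k of (A[0][0] + B[0][0] = 1 + 1 = 2, A[0][1] + B[1][0] = -1 + 5 = 4) = 2 (attained at k = 0)
  C[0][1] = min over k of (A[0][0] + B[0][1] = 1 + -2 = -1, A[0][1] + B[1][1] = -1 + -1 = -2) = -2 (attained at k = 1)
  C[1][0] = min over k of (A[1][0] + B[0][0] = 6 + 1 = 7, A[1][1] + B[1][0] = -2 + 5 = 3) = 3 (attained at k = 1)
  C[1][1] = min over k of (A[1][0] + B[0][1] = 6 + -2 = 4, A[1][1] + B[1][1] = -2 + -1 = -3) = -3 (attained at k = 1)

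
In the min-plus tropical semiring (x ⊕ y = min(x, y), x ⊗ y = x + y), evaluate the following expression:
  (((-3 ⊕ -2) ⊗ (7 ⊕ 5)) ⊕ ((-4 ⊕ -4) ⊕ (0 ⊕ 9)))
(((-3 ⊕ -2) ⊗ (7 ⊕ 5)) ⊕ ((-4 ⊕ -4) ⊕ (0 ⊕ 9))) = -4

Expand innermost to outermost. Recall ⊕ takes the minimum of its arguments and ⊗ takes their sum. Working out the expression (((-3 ⊕ -2) ⊗ (7 ⊕ 5)) ⊕ ((-4 ⊕ -4) ⊕ (0 ⊕ 9))) gives -4.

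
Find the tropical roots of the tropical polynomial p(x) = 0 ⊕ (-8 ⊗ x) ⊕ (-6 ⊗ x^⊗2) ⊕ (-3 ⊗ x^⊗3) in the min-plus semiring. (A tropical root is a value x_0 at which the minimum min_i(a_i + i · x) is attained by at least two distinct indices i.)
Roots: {-3, -2, 8}

Each tropical root is a break point of the lower envelope of the lines y = a_i + i · x (there are 4 lines, with slopes 0, 1, ..., 3). Only the lines that attain the minimum somewhere contribute to roots; other lines are dominated. Here the surviving (envelope) indices are i = 3, i = 2, i = 1, i = 0.
Intersections between consecutive envelope lines give the roots: for adjacent envelope indices i < j the intersection is x = (a_i − a_j) / (j − i). Reading off the sorted break points: {-3, -2, 8}.
Verification: at each break x_0, at least two indices attain the minimum of min_i(a_i + i · x_0).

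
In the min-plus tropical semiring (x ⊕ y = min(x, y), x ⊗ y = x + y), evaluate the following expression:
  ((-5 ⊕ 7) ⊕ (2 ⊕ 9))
((-5 ⊕ 7) ⊕ (2 ⊕ 9)) = -5

Expand innermost to outermost. Recall ⊕ takes the minimum of its arguments and ⊗ takes their sum. Working out the expression ((-5 ⊕ 7) ⊕ (2 ⊕ 9)) gives -5.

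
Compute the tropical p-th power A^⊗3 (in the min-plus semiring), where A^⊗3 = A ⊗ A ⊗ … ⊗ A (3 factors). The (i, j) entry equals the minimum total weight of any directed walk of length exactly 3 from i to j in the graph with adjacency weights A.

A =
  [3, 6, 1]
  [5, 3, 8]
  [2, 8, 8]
A^⊗3 =
  [6, 9, 4]
  [8, 9, 9]
  [5, 11, 6]

Each entry (A^⊗3)_ij equals the minimum over all length-3 walks i = v_0 → v_1 → … → v_3 = j of Σ_t A[v_t][v_{t+1}]. For example, for (i, j) = (0, 2) we minimise over 9 possible intermediate vertex sequences; the minimum is 4, attained along the walk 0 → 2 → 0 → 2.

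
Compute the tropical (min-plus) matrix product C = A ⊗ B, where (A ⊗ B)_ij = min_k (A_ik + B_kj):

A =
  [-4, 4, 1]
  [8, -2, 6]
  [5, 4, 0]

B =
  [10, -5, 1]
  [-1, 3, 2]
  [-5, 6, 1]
A ⊗ B =
  [-4, -9, -3]
  [-3, 1, 0]
  [-5, 0, 1]

Apply the min-plus product entry-by-entry:
  C[0][0] = min over k of (A[0][0] + B[0][0] = -4 + 10 = 6, A[0][1] + B[1][0] = 4 + -1 = 3, A[0][2] + B[2][0] = 1 + -5 = -4) = -4 (attained at k = 2)
  C[0][1] = min over k of (A[0][0] + B[0][1] = -4 + -5 = -9, A[0][1] + B[1][1] = 4 + 3 = 7, A[0][2] + B[2][1] = 1 + 6 = 7) = -9 (attained at k = 0)
  C[0][2] = min over k of (A[0][0] + B[0][2] = -4 + 1 = -3, A[0][1] + B[1][2] = 4 + 2 = 6, A[0][2] + B[2][2] = 1 + 1 = 2) = -3 (attained at k = 0)
  C[1][0] = min over k of (A[1][0] + B[0][0] = 8 + 10 = 18, A[1][1] + B[1][0] = -2 + -1 = -3, A[1][2] + B[2][0] = 6 + -5 = 1) = -3 (attained at k = 1)
  C[1][1] = min over k of (A[1][0] + B[0][1] = 8 + -5 = 3, A[1][1] + B[1][1] = -2 + 3 = 1, A[1][2] + B[2][1] = 6 + 6 = 12) = 1 (attained at k = 1)
  C[1][2] = min over k of (A[1][0] + B[0][2] = 8 + 1 = 9, A[1][1] + B[1][2] = -2 + 2 = 0, A[1][2] + B[2][2] = 6 + 1 = 7) = 0 (attained at k = 1)
  C[2][0] = min over k of (A[2][0] + B[0][0] = 5 + 10 = 15, A[2][1] + B[1][0] = 4 + -1 = 3, A[2][2] + B[2][0] = 0 + -5 = -5) = -5 (attained at k = 2)
  C[2][1] = min over k of (A[2][0] + B[0][1] = 5 + -5 = 0, A[2][1] + B[1][1] = 4 + 3 = 7, A[2][2] + B[2][1] = 0 + 6 = 6) = 0 (attained at k = 0)
  C[2][2] = min over k of (A[2][0] + B[0][2] = 5 + 1 = 6, A[2][1] + B[1][2] = 4 + 2 = 6, A[2][2] + B[2][2] = 0 + 1 = 1) = 1 (attained at k = 2)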